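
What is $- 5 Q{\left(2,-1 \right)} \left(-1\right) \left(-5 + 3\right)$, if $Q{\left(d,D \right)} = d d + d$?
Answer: $-60$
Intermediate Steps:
$Q{\left(d,D \right)} = d + d^{2}$ ($Q{\left(d,D \right)} = d^{2} + d = d + d^{2}$)
$- 5 Q{\left(2,-1 \right)} \left(-1\right) \left(-5 + 3\right) = - 5 \cdot 2 \left(1 + 2\right) \left(-1\right) \left(-5 + 3\right) = - 5 \cdot 2 \cdot 3 \left(-1\right) \left(-2\right) = \left(-5\right) 6 \left(-1\right) \left(-2\right) = \left(-30\right) \left(-1\right) \left(-2\right) = 30 \left(-2\right) = -60$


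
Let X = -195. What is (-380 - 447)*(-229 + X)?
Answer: 350648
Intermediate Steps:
(-380 - 447)*(-229 + X) = (-380 - 447)*(-229 - 195) = -827*(-424) = 350648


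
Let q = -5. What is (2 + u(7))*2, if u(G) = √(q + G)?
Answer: 4 + 2*√2 ≈ 6.8284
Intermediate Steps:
u(G) = √(-5 + G)
(2 + u(7))*2 = (2 + √(-5 + 7))*2 = (2 + √2)*2 = 4 + 2*√2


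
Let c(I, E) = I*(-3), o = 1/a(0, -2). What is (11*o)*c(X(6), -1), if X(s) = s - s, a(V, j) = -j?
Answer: 0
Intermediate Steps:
X(s) = 0
o = ½ (o = 1/(-1*(-2)) = 1/2 = ½ ≈ 0.50000)
c(I, E) = -3*I
(11*o)*c(X(6), -1) = (11*(½))*(-3*0) = (11/2)*0 = 0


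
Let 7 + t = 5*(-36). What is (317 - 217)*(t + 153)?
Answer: -3400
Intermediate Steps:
t = -187 (t = -7 + 5*(-36) = -7 - 180 = -187)
(317 - 217)*(t + 153) = (317 - 217)*(-187 + 153) = 100*(-34) = -3400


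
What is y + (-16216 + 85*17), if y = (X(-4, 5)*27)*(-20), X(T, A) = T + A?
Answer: -15311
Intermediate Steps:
X(T, A) = A + T
y = -540 (y = ((5 - 4)*27)*(-20) = (1*27)*(-20) = 27*(-20) = -540)
y + (-16216 + 85*17) = -540 + (-16216 + 85*17) = -540 + (-16216 + 1445) = -540 - 14771 = -15311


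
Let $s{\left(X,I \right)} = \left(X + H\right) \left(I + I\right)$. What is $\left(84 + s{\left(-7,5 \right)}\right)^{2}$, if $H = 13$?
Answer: $20736$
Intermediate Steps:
$s{\left(X,I \right)} = 2 I \left(13 + X\right)$ ($s{\left(X,I \right)} = \left(X + 13\right) \left(I + I\right) = \left(13 + X\right) 2 I = 2 I \left(13 + X\right)$)
$\left(84 + s{\left(-7,5 \right)}\right)^{2} = \left(84 + 2 \cdot 5 \left(13 - 7\right)\right)^{2} = \left(84 + 2 \cdot 5 \cdot 6\right)^{2} = \left(84 + 60\right)^{2} = 144^{2} = 20736$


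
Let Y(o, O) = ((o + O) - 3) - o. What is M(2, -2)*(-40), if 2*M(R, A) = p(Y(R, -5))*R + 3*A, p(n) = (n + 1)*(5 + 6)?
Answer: 3200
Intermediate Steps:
Y(o, O) = -3 + O (Y(o, O) = ((O + o) - 3) - o = (-3 + O + o) - o = -3 + O)
p(n) = 11 + 11*n (p(n) = (1 + n)*11 = 11 + 11*n)
M(R, A) = -77*R/2 + 3*A/2 (M(R, A) = ((11 + 11*(-3 - 5))*R + 3*A)/2 = ((11 + 11*(-8))*R + 3*A)/2 = ((11 - 88)*R + 3*A)/2 = (-77*R + 3*A)/2 = -77*R/2 + 3*A/2)
M(2, -2)*(-40) = (-77/2*2 + (3/2)*(-2))*(-40) = (-77 - 3)*(-40) = -80*(-40) = 3200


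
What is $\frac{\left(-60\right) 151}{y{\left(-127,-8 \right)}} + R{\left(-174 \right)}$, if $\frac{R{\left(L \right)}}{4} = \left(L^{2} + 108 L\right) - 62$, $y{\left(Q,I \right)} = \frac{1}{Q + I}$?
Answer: $1268788$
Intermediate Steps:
$y{\left(Q,I \right)} = \frac{1}{I + Q}$
$R{\left(L \right)} = -248 + 4 L^{2} + 432 L$ ($R{\left(L \right)} = 4 \left(\left(L^{2} + 108 L\right) - 62\right) = 4 \left(-62 + L^{2} + 108 L\right) = -248 + 4 L^{2} + 432 L$)
$\frac{\left(-60\right) 151}{y{\left(-127,-8 \right)}} + R{\left(-174 \right)} = \frac{\left(-60\right) 151}{\frac{1}{-8 - 127}} + \left(-248 + 4 \left(-174\right)^{2} + 432 \left(-174\right)\right) = - \frac{9060}{\frac{1}{-135}} - -45688 = - \frac{9060}{- \frac{1}{135}} - -45688 = \left(-9060\right) \left(-135\right) + 45688 = 1223100 + 45688 = 1268788$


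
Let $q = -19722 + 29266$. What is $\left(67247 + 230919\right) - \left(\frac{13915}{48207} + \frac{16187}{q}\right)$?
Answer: $\frac{137181568595459}{460087608} \approx 2.9816 \cdot 10^{5}$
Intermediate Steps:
$q = 9544$
$\left(67247 + 230919\right) - \left(\frac{13915}{48207} + \frac{16187}{q}\right) = \left(67247 + 230919\right) - \left(\frac{13915}{48207} + \frac{16187}{9544}\right) = 298166 - \frac{913131469}{460087608} = \frac{137181568595459}{460087608}$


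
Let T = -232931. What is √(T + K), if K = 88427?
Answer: 18*I*√446 ≈ 380.14*I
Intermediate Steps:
√(T + K) = √(-232931 + 88427) = √(-144504) = 18*I*√446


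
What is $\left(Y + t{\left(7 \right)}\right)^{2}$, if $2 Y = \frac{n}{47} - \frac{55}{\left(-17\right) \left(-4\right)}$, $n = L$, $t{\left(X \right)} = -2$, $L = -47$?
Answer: $\frac{156025}{18496} \approx 8.4356$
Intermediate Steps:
$n = -47$
$Y = - \frac{123}{136}$ ($Y = \frac{- \frac{47}{47} - \frac{55}{\left(-17\right) \left(-4\right)}}{2} = \frac{\left(-47\right) \frac{1}{47} - \frac{55}{68}}{2} = \frac{-1 - \frac{55}{68}}{2} = \frac{1}{2} \left(- \frac{123}{68}\right) = - \frac{123}{136} \approx -0.90441$)
$\left(Y + t{\left(7 \right)}\right)^{2} = \left(- \frac{123}{136} - 2\right)^{2} = \left(- \frac{395}{136}\right)^{2} = \frac{156025}{18496}$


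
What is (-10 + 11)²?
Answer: 1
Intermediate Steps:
(-10 + 11)² = 1² = 1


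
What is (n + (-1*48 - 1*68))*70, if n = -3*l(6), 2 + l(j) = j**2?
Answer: -15260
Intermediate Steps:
l(j) = -2 + j**2
n = -102 (n = -3*(-2 + 6**2) = -3*(-2 + 36) = -3*34 = -102)
(n + (-1*48 - 1*68))*70 = (-102 + (-1*48 - 1*68))*70 = (-102 + (-48 - 68))*70 = (-102 - 116)*70 = -218*70 = -15260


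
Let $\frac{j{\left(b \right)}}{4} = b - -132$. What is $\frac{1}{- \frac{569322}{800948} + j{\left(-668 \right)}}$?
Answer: $- \frac{400474}{858900917} \approx -0.00046626$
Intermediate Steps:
$j{\left(b \right)} = 528 + 4 b$ ($j{\left(b \right)} = 4 \left(b - -132\right) = 4 \left(b + 132\right) = 4 \left(132 + b\right) = 528 + 4 b$)
$\frac{1}{- \frac{569322}{800948} + j{\left(-668 \right)}} = \frac{1}{- \frac{569322}{800948} + \left(528 + 4 \left(-668\right)\right)} = \frac{1}{\left(-569322\right) \frac{1}{800948} + \left(528 - 2672\right)} = \frac{1}{- \frac{284661}{400474} - 2144} = \frac{1}{- \frac{858900917}{400474}} = - \frac{400474}{858900917}$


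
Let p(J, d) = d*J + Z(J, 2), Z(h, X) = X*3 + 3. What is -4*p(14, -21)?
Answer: 1140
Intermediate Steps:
Z(h, X) = 3 + 3*X (Z(h, X) = 3*X + 3 = 3 + 3*X)
p(J, d) = 9 + J*d (p(J, d) = d*J + (3 + 3*2) = J*d + (3 + 6) = J*d + 9 = 9 + J*d)
-4*p(14, -21) = -4*(9 + 14*(-21)) = -4*(9 - 294) = -4*(-285) = 1140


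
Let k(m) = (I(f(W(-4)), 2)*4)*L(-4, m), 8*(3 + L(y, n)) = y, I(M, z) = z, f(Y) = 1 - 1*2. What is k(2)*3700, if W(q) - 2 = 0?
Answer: -103600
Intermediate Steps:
W(q) = 2 (W(q) = 2 + 0 = 2)
f(Y) = -1 (f(Y) = 1 - 2 = -1)
L(y, n) = -3 + y/8
k(m) = -28 (k(m) = (2*4)*(-3 + (⅛)*(-4)) = 8*(-3 - ½) = 8*(-7/2) = -28)
k(2)*3700 = -28*3700 = -103600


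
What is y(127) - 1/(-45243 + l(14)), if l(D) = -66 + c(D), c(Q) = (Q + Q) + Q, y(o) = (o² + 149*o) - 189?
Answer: 1578143422/45267 ≈ 34863.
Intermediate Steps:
y(o) = -189 + o² + 149*o
c(Q) = 3*Q (c(Q) = 2*Q + Q = 3*Q)
l(D) = -66 + 3*D
y(127) - 1/(-45243 + l(14)) = (-189 + 127² + 149*127) - 1/(-45243 + (-66 + 3*14)) = (-189 + 16129 + 18923) - 1/(-45243 + (-66 + 42)) = 34863 - 1/(-45243 - 24) = 34863 - 1/(-45267) = 34863 - 1*(-1/45267) = 34863 + 1/45267 = 1578143422/45267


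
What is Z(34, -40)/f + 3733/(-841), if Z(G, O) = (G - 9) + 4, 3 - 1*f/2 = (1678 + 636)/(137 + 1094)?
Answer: 19727245/2319478 ≈ 8.5050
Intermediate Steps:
f = 2758/1231 (f = 6 - 2*(1678 + 636)/(137 + 1094) = 6 - 4628/1231 = 2758/1231 ≈ 2.2405)
Z(G, O) = -5 + G (Z(G, O) = (-9 + G) + 4 = -5 + G)
Z(34, -40)/f + 3733/(-841) = (-5 + 34)/(2758/1231) + 3733/(-841) = 29*(1231/2758) + 3733*(-1/841) = 35699/2758 - 3733/841 = 19727245/2319478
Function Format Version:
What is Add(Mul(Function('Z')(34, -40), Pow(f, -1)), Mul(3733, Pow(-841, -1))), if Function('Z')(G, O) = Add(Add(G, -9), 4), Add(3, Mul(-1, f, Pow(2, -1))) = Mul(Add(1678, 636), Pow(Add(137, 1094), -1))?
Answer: Rational(19727245, 2319478) ≈ 8.5050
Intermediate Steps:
f = Rational(2758, 1231) (f = Add(6, Mul(-2, Mul(Add(1678, 636), Pow(Add(137, 1094), -1)))) = Add(6, Mul(-2, Mul(2314, Pow(1231, -1)))) = Add(6, Mul(-2, Mul(2314, Rational(1, 1231)))) = Add(6, Mul(-2, Rational(2314, 1231))) = Add(6, Rational(-4628, 1231)) = Rational(2758, 1231) ≈ 2.2405)
Function('Z')(G, O) = Add(-5, G) (Function('Z')(G, O) = Add(Add(-9, G), 4) = Add(-5, G))
Add(Mul(Function('Z')(34, -40), Pow(f, -1)), Mul(3733, Pow(-841, -1))) = Add(Mul(Add(-5, 34), Pow(Rational(2758, 1231), -1)), Mul(3733, Pow(-841, -1))) = Add(Mul(29, Rational(1231, 2758)), Mul(3733, Rational(-1, 841))) = Add(Rational(35699, 2758), Rational(-3733, 841)) = Rational(19727245, 2319478)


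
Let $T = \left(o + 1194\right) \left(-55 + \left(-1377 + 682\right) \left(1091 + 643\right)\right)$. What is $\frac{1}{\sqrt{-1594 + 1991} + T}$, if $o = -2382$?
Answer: $\frac{1431759780}{2049936067625648003} - \frac{\sqrt{397}}{2049936067625648003} \approx 6.9844 \cdot 10^{-10}$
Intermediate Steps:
$T = 1431759780$ ($T = \left(-2382 + 1194\right) \left(-55 + \left(-1377 + 682\right) \left(1091 + 643\right)\right) = - 1188 \left(-55 - 1205130\right) = \left(-1188\right) \left(-1205185\right) = 1431759780$)
$\frac{1}{\sqrt{-1594 + 1991} + T} = \frac{1}{\sqrt{-1594 + 1991} + 1431759780} = \frac{1}{\sqrt{397} + 1431759780} = \frac{1}{1431759780 + \sqrt{397}}$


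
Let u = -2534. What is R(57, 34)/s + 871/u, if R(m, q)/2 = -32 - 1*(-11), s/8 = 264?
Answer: -162165/445984 ≈ -0.36361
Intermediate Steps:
s = 2112 (s = 8*264 = 2112)
R(m, q) = -42 (R(m, q) = 2*(-32 - 1*(-11)) = 2*(-32 + 11) = 2*(-21) = -42)
R(57, 34)/s + 871/u = -42/2112 + 871/(-2534) = -42*1/2112 + 871*(-1/2534) = -7/352 - 871/2534 = -162165/445984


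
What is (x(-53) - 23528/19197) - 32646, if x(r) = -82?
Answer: -628302944/19197 ≈ -32729.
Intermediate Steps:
(x(-53) - 23528/19197) - 32646 = (-82 - 23528/19197) - 32646 = -1597682/19197 - 32646 = -628302944/19197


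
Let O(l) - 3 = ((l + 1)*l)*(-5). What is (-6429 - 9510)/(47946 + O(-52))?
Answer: -5313/11563 ≈ -0.45948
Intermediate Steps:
O(l) = 3 - 5*l*(1 + l) (O(l) = 3 + ((l + 1)*l)*(-5) = 3 + ((1 + l)*l)*(-5) = 3 + (l*(1 + l))*(-5) = 3 - 5*l*(1 + l))
(-6429 - 9510)/(47946 + O(-52)) = (-6429 - 9510)/(47946 + (3 - 5*(-52) - 5*(-52)**2)) = -15939/(47946 + (3 + 260 - 5*2704)) = -15939/(47946 + (3 + 260 - 13520)) = -15939/(47946 - 13257) = -15939/34689 = -15939*1/34689 = -5313/11563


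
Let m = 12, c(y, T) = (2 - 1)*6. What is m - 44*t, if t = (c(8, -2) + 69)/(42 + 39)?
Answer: -776/27 ≈ -28.741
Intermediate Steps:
c(y, T) = 6 (c(y, T) = 1*6 = 6)
t = 25/27 (t = (6 + 69)/(42 + 39) = 75/81 = 75*(1/81) = 25/27 ≈ 0.92593)
m - 44*t = 12 - 44*25/27 = 12 - 1100/27 = -776/27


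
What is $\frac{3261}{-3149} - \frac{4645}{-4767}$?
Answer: $- \frac{918082}{15011283} \approx -0.061159$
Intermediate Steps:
$\frac{3261}{-3149} - \frac{4645}{-4767} = 3261 \left(- \frac{1}{3149}\right) - - \frac{4645}{4767} = - \frac{3261}{3149} + \frac{4645}{4767} = - \frac{918082}{15011283}$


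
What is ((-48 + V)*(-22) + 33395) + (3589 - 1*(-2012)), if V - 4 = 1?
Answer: 39942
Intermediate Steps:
V = 5 (V = 4 + 1 = 5)
((-48 + V)*(-22) + 33395) + (3589 - 1*(-2012)) = ((-48 + 5)*(-22) + 33395) + (3589 - 1*(-2012)) = (-43*(-22) + 33395) + (3589 + 2012) = (946 + 33395) + 5601 = 34341 + 5601 = 39942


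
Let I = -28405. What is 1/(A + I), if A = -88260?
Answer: -1/116665 ≈ -8.5715e-6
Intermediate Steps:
1/(A + I) = 1/(-88260 - 28405) = 1/(-116665) = -1/116665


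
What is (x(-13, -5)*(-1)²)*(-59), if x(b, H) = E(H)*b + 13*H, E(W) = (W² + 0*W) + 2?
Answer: 24544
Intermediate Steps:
E(W) = 2 + W² (E(W) = (W² + 0) + 2 = W² + 2 = 2 + W²)
x(b, H) = 13*H + b*(2 + H²) (x(b, H) = (2 + H²)*b + 13*H = b*(2 + H²) + 13*H = 13*H + b*(2 + H²))
(x(-13, -5)*(-1)²)*(-59) = ((13*(-5) - 13*(2 + (-5)²))*(-1)²)*(-59) = ((-65 - 13*(2 + 25))*1)*(-59) = ((-65 - 13*27)*1)*(-59) = ((-65 - 351)*1)*(-59) = -416*1*(-59) = -416*(-59) = 24544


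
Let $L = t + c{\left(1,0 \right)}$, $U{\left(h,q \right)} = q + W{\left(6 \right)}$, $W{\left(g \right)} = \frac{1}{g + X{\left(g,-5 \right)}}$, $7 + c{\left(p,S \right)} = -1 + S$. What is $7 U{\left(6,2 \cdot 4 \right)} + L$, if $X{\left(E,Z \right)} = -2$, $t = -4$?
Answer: $\frac{183}{4} \approx 45.75$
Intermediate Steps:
$c{\left(p,S \right)} = -8 + S$ ($c{\left(p,S \right)} = -7 + \left(-1 + S\right) = -8 + S$)
$W{\left(g \right)} = \frac{1}{-2 + g}$ ($W{\left(g \right)} = \frac{1}{g - 2} = \frac{1}{-2 + g}$)
$U{\left(h,q \right)} = \frac{1}{4} + q$ ($U{\left(h,q \right)} = q + \frac{1}{-2 + 6} = q + \frac{1}{4} = \frac{1}{4} + q$)
$L = -12$ ($L = -4 + \left(-8 + 0\right) = -4 - 8 = -12$)
$7 U{\left(6,2 \cdot 4 \right)} + L = 7 \left(\frac{1}{4} + 2 \cdot 4\right) - 12 = 7 \left(\frac{1}{4} + 8\right) - 12 = 7 \cdot \frac{33}{4} - 12 = \frac{231}{4} - 12 = \frac{183}{4}$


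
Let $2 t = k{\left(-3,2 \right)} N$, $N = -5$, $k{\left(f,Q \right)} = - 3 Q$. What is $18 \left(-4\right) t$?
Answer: $-1080$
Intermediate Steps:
$t = 15$ ($t = \frac{\left(-3\right) 2 \left(-5\right)}{2} = \frac{\left(-6\right) \left(-5\right)}{2} = \frac{1}{2} \cdot 30 = 15$)
$18 \left(-4\right) t = 18 \left(-4\right) 15 = \left(-72\right) 15 = -1080$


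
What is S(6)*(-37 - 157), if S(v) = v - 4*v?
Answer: 3492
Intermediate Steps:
S(v) = -3*v
S(6)*(-37 - 157) = (-3*6)*(-37 - 157) = -18*(-194) = 3492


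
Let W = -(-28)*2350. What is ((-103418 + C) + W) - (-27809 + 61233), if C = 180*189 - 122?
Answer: -37144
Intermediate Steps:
W = 65800 (W = -1*(-65800) = 65800)
C = 33898 (C = 34020 - 122 = 33898)
((-103418 + C) + W) - (-27809 + 61233) = ((-103418 + 33898) + 65800) - (-27809 + 61233) = (-69520 + 65800) - 1*33424 = -3720 - 33424 = -37144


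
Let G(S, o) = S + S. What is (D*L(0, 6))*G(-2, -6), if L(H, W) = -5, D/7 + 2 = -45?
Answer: -6580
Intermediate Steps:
D = -329 (D = -14 + 7*(-45) = -14 - 315 = -329)
G(S, o) = 2*S
(D*L(0, 6))*G(-2, -6) = (-329*(-5))*(2*(-2)) = 1645*(-4) = -6580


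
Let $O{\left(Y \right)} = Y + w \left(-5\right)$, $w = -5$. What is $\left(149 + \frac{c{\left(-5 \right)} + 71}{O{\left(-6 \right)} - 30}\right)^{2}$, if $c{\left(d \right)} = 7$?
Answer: $\frac{2436721}{121} \approx 20138.0$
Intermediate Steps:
$O{\left(Y \right)} = 25 + Y$ ($O{\left(Y \right)} = Y - -25 = Y + 25 = 25 + Y$)
$\left(149 + \frac{c{\left(-5 \right)} + 71}{O{\left(-6 \right)} - 30}\right)^{2} = \left(149 + \frac{7 + 71}{\left(25 - 6\right) - 30}\right)^{2} = \left(149 + \frac{78}{19 - 30}\right)^{2} = \left(149 + \frac{78}{-11}\right)^{2} = \left(149 + 78 \left(- \frac{1}{11}\right)\right)^{2} = \left(149 - \frac{78}{11}\right)^{2} = \left(\frac{1561}{11}\right)^{2} = \frac{2436721}{121}$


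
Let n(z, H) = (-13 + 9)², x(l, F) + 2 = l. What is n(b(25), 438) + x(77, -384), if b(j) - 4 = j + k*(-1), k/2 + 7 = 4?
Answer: 91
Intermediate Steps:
k = -6 (k = -14 + 2*4 = -14 + 8 = -6)
x(l, F) = -2 + l
b(j) = 10 + j (b(j) = 4 + (j - 6*(-1)) = 4 + (j + 6) = 4 + (6 + j) = 10 + j)
n(z, H) = 16 (n(z, H) = (-4)² = 16)
n(b(25), 438) + x(77, -384) = 16 + (-2 + 77) = 16 + 75 = 91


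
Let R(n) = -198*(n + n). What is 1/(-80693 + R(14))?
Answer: -1/86237 ≈ -1.1596e-5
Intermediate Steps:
R(n) = -396*n
1/(-80693 + R(14)) = 1/(-80693 - 396*14) = 1/(-80693 - 5544) = 1/(-86237) = -1/86237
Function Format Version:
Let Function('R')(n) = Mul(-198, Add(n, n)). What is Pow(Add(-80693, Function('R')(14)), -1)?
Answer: Rational(-1, 86237) ≈ -1.1596e-5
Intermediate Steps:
Function('R')(n) = Mul(-396, n) (Function('R')(n) = Mul(-198, Mul(2, n)) = Mul(-396, n))
Pow(Add(-80693, Function('R')(14)), -1) = Pow(Add(-80693, Mul(-396, 14)), -1) = Pow(Add(-80693, -5544), -1) = Pow(-86237, -1) = Rational(-1, 86237)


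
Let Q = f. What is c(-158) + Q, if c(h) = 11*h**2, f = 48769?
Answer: 323373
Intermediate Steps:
Q = 48769
c(-158) + Q = 11*(-158)**2 + 48769 = 11*24964 + 48769 = 274604 + 48769 = 323373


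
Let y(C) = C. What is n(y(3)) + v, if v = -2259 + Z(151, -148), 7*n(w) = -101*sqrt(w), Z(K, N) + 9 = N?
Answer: -2416 - 101*sqrt(3)/7 ≈ -2441.0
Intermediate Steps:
Z(K, N) = -9 + N
n(w) = -101*sqrt(w)/7 (n(w) = (-101*sqrt(w))/7 = -101*sqrt(w)/7)
v = -2416 (v = -2259 + (-9 - 148) = -2259 - 157 = -2416)
n(y(3)) + v = -101*sqrt(3)/7 - 2416 = -2416 - 101*sqrt(3)/7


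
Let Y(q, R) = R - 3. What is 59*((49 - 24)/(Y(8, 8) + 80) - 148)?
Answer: -148149/17 ≈ -8714.6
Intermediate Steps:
Y(q, R) = -3 + R
59*((49 - 24)/(Y(8, 8) + 80) - 148) = 59*((49 - 24)/((-3 + 8) + 80) - 148) = 59*(25/(5 + 80) - 148) = 59*(25/85 - 148) = 59*(25*(1/85) - 148) = 59*(5/17 - 148) = 59*(-2511/17) = -148149/17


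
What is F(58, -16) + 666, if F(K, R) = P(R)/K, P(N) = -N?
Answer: 19322/29 ≈ 666.28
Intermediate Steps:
F(K, R) = -R/K (F(K, R) = (-R)/K = -R/K)
F(58, -16) + 666 = -1*(-16)/58 + 666 = -1*(-16)*1/58 + 666 = 8/29 + 666 = 19322/29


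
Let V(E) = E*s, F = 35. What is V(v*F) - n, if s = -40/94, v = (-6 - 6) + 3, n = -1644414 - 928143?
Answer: 120916479/47 ≈ 2.5727e+6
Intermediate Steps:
n = -2572557
v = -9 (v = -12 + 3 = -9)
s = -20/47 (s = -40*1/94 = -20/47 ≈ -0.42553)
V(E) = -20*E/47 (V(E) = E*(-20/47) = -20*E/47)
V(v*F) - n = -(-180)*35/47 - 1*(-2572557) = -20/47*(-315) + 2572557 = 6300/47 + 2572557 = 120916479/47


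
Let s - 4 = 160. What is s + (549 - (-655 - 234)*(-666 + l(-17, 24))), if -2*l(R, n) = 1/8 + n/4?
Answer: -9505337/16 ≈ -5.9408e+5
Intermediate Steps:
s = 164 (s = 4 + 160 = 164)
l(R, n) = -1/16 - n/8 (l(R, n) = -(1/8 + n/4)/2 = -(1*(⅛) + n*(¼))/2 = -(⅛ + n/4)/2 = -1/16 - n/8)
s + (549 - (-655 - 234)*(-666 + l(-17, 24))) = 164 + (549 - (-655 - 234)*(-666 + (-1/16 - ⅛*24))) = 164 + (549 - (-889)*(-666 + (-1/16 - 3))) = 164 + (549 - (-889)*(-666 - 49/16)) = 164 + (549 - (-889)*(-10705)/16) = 164 + (549 - 1*9516745/16) = 164 + (549 - 9516745/16) = 164 - 9507961/16 = -9505337/16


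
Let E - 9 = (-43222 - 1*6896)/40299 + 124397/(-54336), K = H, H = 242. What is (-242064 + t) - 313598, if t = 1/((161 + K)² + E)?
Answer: -65871277744970697466/118545586607867 ≈ -5.5566e+5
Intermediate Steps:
K = 242
E = 3990297275/729895488 (E = 9 + ((-43222 - 1*6896)/40299 + 124397/(-54336)) = 9 + ((-43222 - 6896)*(1/40299) + 124397*(-1/54336)) = 9 + (-50118*1/40299 - 124397/54336) = 9 + (-16706/13433 - 124397/54336) = 9 - 2578762117/729895488 = 3990297275/729895488 ≈ 5.4669)
t = 729895488/118545586607867 (t = 1/((161 + 242)² + 3990297275/729895488) = 1/(403² + 3990297275/729895488) = 1/(162409 + 3990297275/729895488) = 1/(118545586607867/729895488) = 729895488/118545586607867 ≈ 6.1571e-6)
(-242064 + t) - 313598 = (-242064 + 729895488/118545586607867) - 313598 = -28695618875916822000/118545586607867 - 313598 = -65871277744970697466/118545586607867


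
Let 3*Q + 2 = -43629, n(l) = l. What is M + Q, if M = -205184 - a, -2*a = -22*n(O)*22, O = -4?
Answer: -656279/3 ≈ -2.1876e+5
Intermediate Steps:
Q = -43631/3 (Q = -⅔ + (⅓)*(-43629) = -⅔ - 14543 = -43631/3 ≈ -14544.)
a = -968 (a = -(-22*(-4))*22/2 = -44*22 = -½*1936 = -968)
M = -204216 (M = -205184 - 1*(-968) = -205184 + 968 = -204216)
M + Q = -204216 - 43631/3 = -656279/3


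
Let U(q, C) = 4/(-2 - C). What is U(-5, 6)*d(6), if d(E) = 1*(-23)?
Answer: 23/2 ≈ 11.500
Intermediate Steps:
d(E) = -23
U(-5, 6)*d(6) = -4/(2 + 6)*(-23) = -4/8*(-23) = -4*⅛*(-23) = -½*(-23) = 23/2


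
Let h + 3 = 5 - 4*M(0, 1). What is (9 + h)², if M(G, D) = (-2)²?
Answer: 25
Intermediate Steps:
M(G, D) = 4
h = -14 (h = -3 + (5 - 4*4) = -3 + (5 - 16) = -3 - 11 = -14)
(9 + h)² = (9 - 14)² = (-5)² = 25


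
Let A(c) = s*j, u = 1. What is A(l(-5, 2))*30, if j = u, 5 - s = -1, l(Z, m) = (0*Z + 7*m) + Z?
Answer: 180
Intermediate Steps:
l(Z, m) = Z + 7*m (l(Z, m) = (0 + 7*m) + Z = 7*m + Z = Z + 7*m)
s = 6 (s = 5 - 1*(-1) = 5 + 1 = 6)
j = 1
A(c) = 6 (A(c) = 6*1 = 6)
A(l(-5, 2))*30 = 6*30 = 180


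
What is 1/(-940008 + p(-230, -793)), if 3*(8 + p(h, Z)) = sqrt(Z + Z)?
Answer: -4230072/3976335361945 - 3*I*sqrt(1586)/7952670723890 ≈ -1.0638e-6 - 1.5023e-11*I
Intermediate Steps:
p(h, Z) = -8 + sqrt(2)*sqrt(Z)/3 (p(h, Z) = -8 + sqrt(Z + Z)/3 = -8 + sqrt(2*Z)/3 = -8 + (sqrt(2)*sqrt(Z))/3 = -8 + sqrt(2)*sqrt(Z)/3)
1/(-940008 + p(-230, -793)) = 1/(-940008 + (-8 + sqrt(2)*sqrt(-793)/3)) = 1/(-940008 + (-8 + sqrt(2)*(I*sqrt(793))/3)) = 1/(-940008 + (-8 + I*sqrt(1586)/3)) = 1/(-940016 + I*sqrt(1586)/3)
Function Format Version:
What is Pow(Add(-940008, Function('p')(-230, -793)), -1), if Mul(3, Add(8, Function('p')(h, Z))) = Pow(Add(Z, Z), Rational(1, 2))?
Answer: Add(Rational(-4230072, 3976335361945), Mul(Rational(-3, 7952670723890), I, Pow(1586, Rational(1, 2)))) ≈ Add(-1.0638e-6, Mul(-1.5023e-11, I))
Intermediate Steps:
Function('p')(h, Z) = Add(-8, Mul(Rational(1, 3), Pow(2, Rational(1, 2)), Pow(Z, Rational(1, 2)))) (Function('p')(h, Z) = Add(-8, Mul(Rational(1, 3), Pow(Add(Z, Z), Rational(1, 2)))) = Add(-8, Mul(Rational(1, 3), Pow(Mul(2, Z), Rational(1, 2)))) = Add(-8, Mul(Rational(1, 3), Mul(Pow(2, Rational(1, 2)), Pow(Z, Rational(1, 2))))) = Add(-8, Mul(Rational(1, 3), Pow(2, Rational(1, 2)), Pow(Z, Rational(1, 2)))))
Pow(Add(-940008, Function('p')(-230, -793)), -1) = Pow(Add(-940008, Add(-8, Mul(Rational(1, 3), Pow(2, Rational(1, 2)), Pow(-793, Rational(1, 2))))), -1) = Pow(Add(-940008, Add(-8, Mul(Rational(1, 3), Pow(2, Rational(1, 2)), Mul(I, Pow(793, Rational(1, 2)))))), -1) = Pow(Add(-940008, Add(-8, Mul(Rational(1, 3), I, Pow(1586, Rational(1, 2))))), -1) = Pow(Add(-940016, Mul(Rational(1, 3), I, Pow(1586, Rational(1, 2)))), -1)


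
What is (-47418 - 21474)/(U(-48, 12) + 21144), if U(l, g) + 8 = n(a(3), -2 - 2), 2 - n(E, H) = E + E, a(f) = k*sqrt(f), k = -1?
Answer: -60676629/18617293 + 5741*sqrt(3)/18617293 ≈ -3.2586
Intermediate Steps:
a(f) = -sqrt(f)
n(E, H) = 2 - 2*E (n(E, H) = 2 - (E + E) = 2 - 2*E)
U(l, g) = -6 + 2*sqrt(3) (U(l, g) = -8 + (2 - (-2)*sqrt(3)) = -8 + (2 + 2*sqrt(3)) = -6 + 2*sqrt(3))
(-47418 - 21474)/(U(-48, 12) + 21144) = (-47418 - 21474)/((-6 + 2*sqrt(3)) + 21144) = -68892/(21138 + 2*sqrt(3))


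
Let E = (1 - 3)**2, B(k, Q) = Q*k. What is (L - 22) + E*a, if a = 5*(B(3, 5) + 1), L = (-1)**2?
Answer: 299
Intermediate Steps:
L = 1
E = 4 (E = (-2)**2 = 4)
a = 80 (a = 5*(5*3 + 1) = 5*(15 + 1) = 5*16 = 80)
(L - 22) + E*a = (1 - 22) + 4*80 = -21 + 320 = 299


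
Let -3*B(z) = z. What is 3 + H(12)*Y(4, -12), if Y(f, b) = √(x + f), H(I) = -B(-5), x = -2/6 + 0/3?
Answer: 3 - 5*√33/9 ≈ -0.19142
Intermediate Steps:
B(z) = -z/3
x = -⅓ (x = -2*⅙ + 0*(⅓) = -⅓ + 0 = -⅓ ≈ -0.33333)
H(I) = -5/3 (H(I) = -(-1)*(-5)/3 = -1*5/3 = -5/3)
Y(f, b) = √(-⅓ + f)
3 + H(12)*Y(4, -12) = 3 - 5*√(-3 + 9*4)/9 = 3 - 5*√(-3 + 36)/9 = 3 - 5*√33/9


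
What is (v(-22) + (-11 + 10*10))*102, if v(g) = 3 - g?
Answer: 11628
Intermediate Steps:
(v(-22) + (-11 + 10*10))*102 = ((3 - 1*(-22)) + (-11 + 10*10))*102 = ((3 + 22) + (-11 + 100))*102 = (25 + 89)*102 = 114*102 = 11628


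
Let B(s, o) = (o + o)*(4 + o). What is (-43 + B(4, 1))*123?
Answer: -4059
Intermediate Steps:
B(s, o) = 2*o*(4 + o) (B(s, o) = (2*o)*(4 + o) = 2*o*(4 + o))
(-43 + B(4, 1))*123 = (-43 + 2*1*(4 + 1))*123 = (-43 + 2*1*5)*123 = (-43 + 10)*123 = -33*123 = -4059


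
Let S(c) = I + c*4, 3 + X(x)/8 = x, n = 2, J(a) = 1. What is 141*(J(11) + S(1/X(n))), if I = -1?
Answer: -141/2 ≈ -70.500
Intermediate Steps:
X(x) = -24 + 8*x
S(c) = -1 + 4*c (S(c) = -1 + c*4 = -1 + 4*c)
141*(J(11) + S(1/X(n))) = 141*(1 + (-1 + 4/(-24 + 8*2))) = 141*(1 + (-1 + 4/(-24 + 16))) = 141*(1 + (-1 + 4/(-8))) = 141*(1 + (-1 + 4*(-⅛))) = 141*(1 + (-1 - ½)) = 141*(1 - 3/2) = 141*(-½) = -141/2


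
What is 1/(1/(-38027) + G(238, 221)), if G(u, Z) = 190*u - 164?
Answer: 38027/1713344511 ≈ 2.2195e-5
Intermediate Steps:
G(u, Z) = -164 + 190*u
1/(1/(-38027) + G(238, 221)) = 1/(1/(-38027) + (-164 + 190*238)) = 1/(-1/38027 + (-164 + 45220)) = 1/(-1/38027 + 45056) = 1/(1713344511/38027) = 38027/1713344511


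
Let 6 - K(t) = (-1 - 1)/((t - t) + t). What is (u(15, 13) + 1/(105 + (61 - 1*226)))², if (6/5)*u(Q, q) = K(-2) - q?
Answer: 160801/3600 ≈ 44.667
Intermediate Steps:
K(t) = 6 + 2/t (K(t) = 6 - (-1 - 1)/((t - t) + t) = 6 - (-2)/(0 + t) = 6 - (-2)/t = 6 + 2/t)
u(Q, q) = 25/6 - 5*q/6 (u(Q, q) = 5*((6 + 2/(-2)) - q)/6 = 5*((6 + 2*(-½)) - q)/6 = 5*((6 - 1) - q)/6 = 5*(5 - q)/6 = 25/6 - 5*q/6)
(u(15, 13) + 1/(105 + (61 - 1*226)))² = ((25/6 - ⅚*13) + 1/(105 + (61 - 1*226)))² = ((25/6 - 65/6) + 1/(105 + (61 - 226)))² = (-20/3 + 1/(105 - 165))² = (-20/3 + 1/(-60))² = (-20/3 - 1/60)² = (-401/60)² = 160801/3600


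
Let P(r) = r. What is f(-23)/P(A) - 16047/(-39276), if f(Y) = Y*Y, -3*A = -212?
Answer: 456479/57823 ≈ 7.8944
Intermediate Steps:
A = 212/3 (A = -⅓*(-212) = 212/3 ≈ 70.667)
f(Y) = Y²
f(-23)/P(A) - 16047/(-39276) = (-23)²/(212/3) - 16047/(-39276) = 529*(3/212) - 16047*(-1/39276) = 1587/212 + 1783/4364 = 456479/57823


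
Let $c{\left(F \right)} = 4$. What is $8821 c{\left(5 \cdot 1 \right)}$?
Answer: $35284$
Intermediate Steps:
$8821 c{\left(5 \cdot 1 \right)} = 8821 \cdot 4 = 35284$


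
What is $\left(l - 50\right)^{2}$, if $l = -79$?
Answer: $16641$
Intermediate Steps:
$\left(l - 50\right)^{2} = \left(-79 - 50\right)^{2} = \left(-129\right)^{2} = 16641$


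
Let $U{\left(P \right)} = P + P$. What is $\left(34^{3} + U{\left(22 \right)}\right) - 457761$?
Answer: $-418413$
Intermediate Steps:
$U{\left(P \right)} = 2 P$
$\left(34^{3} + U{\left(22 \right)}\right) - 457761 = \left(34^{3} + 2 \cdot 22\right) - 457761 = \left(39304 + 44\right) - 457761 = 39348 - 457761 = -418413$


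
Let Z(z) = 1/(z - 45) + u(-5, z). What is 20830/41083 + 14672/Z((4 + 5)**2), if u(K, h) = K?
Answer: -21695983366/7353857 ≈ -2950.3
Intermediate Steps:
Z(z) = -5 + 1/(-45 + z) (Z(z) = 1/(z - 45) - 5 = 1/(-45 + z) - 5 = -5 + 1/(-45 + z))
20830/41083 + 14672/Z((4 + 5)**2) = 20830/41083 + 14672/(((226 - 5*(4 + 5)**2)/(-45 + (4 + 5)**2))) = 20830*(1/41083) + 14672/(((226 - 5*9**2)/(-45 + 9**2))) = 20830/41083 + 14672/(((226 - 5*81)/(-45 + 81))) = 20830/41083 + 14672/(((226 - 405)/36)) = 20830/41083 + 14672/(((1/36)*(-179))) = 20830/41083 + 14672/(-179/36) = 20830/41083 + 14672*(-36/179) = 20830/41083 - 528192/179 = -21695983366/7353857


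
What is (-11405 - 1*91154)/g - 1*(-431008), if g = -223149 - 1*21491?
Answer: 105441899679/244640 ≈ 4.3101e+5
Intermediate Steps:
g = -244640 (g = -223149 - 21491 = -244640)
(-11405 - 1*91154)/g - 1*(-431008) = (-11405 - 1*91154)/(-244640) - 1*(-431008) = (-11405 - 91154)*(-1/244640) + 431008 = -102559*(-1/244640) + 431008 = 102559/244640 + 431008 = 105441899679/244640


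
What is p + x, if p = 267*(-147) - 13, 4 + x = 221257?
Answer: 181991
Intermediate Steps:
x = 221253 (x = -4 + 221257 = 221253)
p = -39262 (p = -39249 - 13 = -39262)
p + x = -39262 + 221253 = 181991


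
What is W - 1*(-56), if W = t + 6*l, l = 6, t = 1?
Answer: 93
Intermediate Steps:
W = 37 (W = 1 + 6*6 = 1 + 36 = 37)
W - 1*(-56) = 37 - 1*(-56) = 37 + 56 = 93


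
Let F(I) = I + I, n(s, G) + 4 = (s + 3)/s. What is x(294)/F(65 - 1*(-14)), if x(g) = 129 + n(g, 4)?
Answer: 12349/15484 ≈ 0.79753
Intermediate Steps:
n(s, G) = -4 + (3 + s)/s (n(s, G) = -4 + (s + 3)/s = -4 + (3 + s)/s)
x(g) = 126 + 3/g (x(g) = 129 + (-3 + 3/g) = 126 + 3/g)
F(I) = 2*I
x(294)/F(65 - 1*(-14)) = (126 + 3/294)/((2*(65 - 1*(-14)))) = (126 + 3*(1/294))/((2*(65 + 14))) = (126 + 1/98)/((2*79)) = (12349/98)/158 = (12349/98)*(1/158) = 12349/15484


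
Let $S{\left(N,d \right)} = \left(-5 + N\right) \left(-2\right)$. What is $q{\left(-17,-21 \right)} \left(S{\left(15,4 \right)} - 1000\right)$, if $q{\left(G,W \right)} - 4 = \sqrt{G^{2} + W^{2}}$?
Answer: $-4080 - 1020 \sqrt{730} \approx -31639.0$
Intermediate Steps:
$S{\left(N,d \right)} = 10 - 2 N$
$q{\left(G,W \right)} = 4 + \sqrt{G^{2} + W^{2}}$
$q{\left(-17,-21 \right)} \left(S{\left(15,4 \right)} - 1000\right) = \left(4 + \sqrt{\left(-17\right)^{2} + \left(-21\right)^{2}}\right) \left(\left(10 - 30\right) - 1000\right) = \left(4 + \sqrt{289 + 441}\right) \left(\left(10 - 30\right) - 1000\right) = \left(4 + \sqrt{730}\right) \left(-20 - 1000\right) = \left(4 + \sqrt{730}\right) \left(-1020\right) = -4080 - 1020 \sqrt{730}$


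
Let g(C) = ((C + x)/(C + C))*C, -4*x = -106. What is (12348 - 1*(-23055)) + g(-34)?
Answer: 141597/4 ≈ 35399.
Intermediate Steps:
x = 53/2 (x = -¼*(-106) = 53/2 ≈ 26.500)
g(C) = 53/4 + C/2 (g(C) = ((C + 53/2)/(C + C))*C = ((53/2 + C)/((2*C)))*C = ((53/2 + C)*(1/(2*C)))*C = ((53/2 + C)/(2*C))*C = 53/4 + C/2)
(12348 - 1*(-23055)) + g(-34) = (12348 - 1*(-23055)) + (53/4 + (½)*(-34)) = (12348 + 23055) + (53/4 - 17) = 35403 - 15/4 = 141597/4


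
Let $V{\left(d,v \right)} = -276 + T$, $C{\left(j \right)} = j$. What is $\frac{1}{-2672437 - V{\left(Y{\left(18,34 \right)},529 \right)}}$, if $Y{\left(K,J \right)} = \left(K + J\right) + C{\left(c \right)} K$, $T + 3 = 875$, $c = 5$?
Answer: $- \frac{1}{2673033} \approx -3.7411 \cdot 10^{-7}$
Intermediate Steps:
$T = 872$ ($T = -3 + 875 = 872$)
$Y{\left(K,J \right)} = J + 6 K$ ($Y{\left(K,J \right)} = \left(K + J\right) + 5 K = \left(J + K\right) + 5 K = J + 6 K$)
$V{\left(d,v \right)} = 596$ ($V{\left(d,v \right)} = -276 + 872 = 596$)
$\frac{1}{-2672437 - V{\left(Y{\left(18,34 \right)},529 \right)}} = \frac{1}{-2672437 - 596} = \frac{1}{-2673033} = - \frac{1}{2673033}$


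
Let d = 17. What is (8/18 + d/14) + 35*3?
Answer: 13439/126 ≈ 106.66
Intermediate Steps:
(8/18 + d/14) + 35*3 = (8/18 + 17/14) + 35*3 = (8*(1/18) + 17*(1/14)) + 105 = (4/9 + 17/14) + 105 = 209/126 + 105 = 13439/126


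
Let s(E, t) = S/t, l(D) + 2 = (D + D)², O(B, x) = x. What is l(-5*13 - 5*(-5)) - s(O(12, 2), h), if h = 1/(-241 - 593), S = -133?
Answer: -104524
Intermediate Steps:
l(D) = -2 + 4*D² (l(D) = -2 + (D + D)² = -2 + (2*D)² = -2 + 4*D²)
h = -1/834 (h = 1/(-834) = -1/834 ≈ -0.0011990)
s(E, t) = -133/t
l(-5*13 - 5*(-5)) - s(O(12, 2), h) = (-2 + 4*(-5*13 - 5*(-5))²) - (-133)/(-1/834) = (-2 + 4*(-65 + 25)²) - (-133)*(-834) = (-2 + 4*(-40)²) - 1*110922 = (-2 + 4*1600) - 110922 = (-2 + 6400) - 110922 = 6398 - 110922 = -104524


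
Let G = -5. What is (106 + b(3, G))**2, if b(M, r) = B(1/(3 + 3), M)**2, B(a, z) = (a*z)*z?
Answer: 187489/16 ≈ 11718.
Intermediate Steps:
B(a, z) = a*z**2
b(M, r) = M**4/36 (b(M, r) = (M**2/(3 + 3))**2 = (M**2/6)**2 = M**4/36)
(106 + b(3, G))**2 = (106 + (1/36)*3**4)**2 = (106 + (1/36)*81)**2 = (106 + 9/4)**2 = (433/4)**2 = 187489/16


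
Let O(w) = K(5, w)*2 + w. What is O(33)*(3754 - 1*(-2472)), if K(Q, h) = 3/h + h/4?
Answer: 309319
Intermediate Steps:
K(Q, h) = 3/h + h/4 (K(Q, h) = 3/h + h*(¼) = 3/h + h/4)
O(w) = 6/w + 3*w/2 (O(w) = (3/w + w/4)*2 + w = (w/2 + 6/w) + w = 6/w + 3*w/2)
O(33)*(3754 - 1*(-2472)) = (6/33 + (3/2)*33)*(3754 - 1*(-2472)) = (6*(1/33) + 99/2)*(3754 + 2472) = (2/11 + 99/2)*6226 = (1093/22)*6226 = 309319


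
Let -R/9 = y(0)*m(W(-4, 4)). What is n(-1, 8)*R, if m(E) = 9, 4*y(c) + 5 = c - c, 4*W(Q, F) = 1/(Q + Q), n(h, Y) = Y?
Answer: 810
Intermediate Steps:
W(Q, F) = 1/(8*Q) (W(Q, F) = 1/(4*(Q + Q)) = 1/(4*((2*Q))) = (1/(2*Q))/4 = 1/(8*Q))
y(c) = -5/4 (y(c) = -5/4 + (c - c)/4 = -5/4 + (1/4)*0 = -5/4 + 0 = -5/4)
R = 405/4 (R = -(-45)*9/4 = -9*(-45/4) = 405/4 ≈ 101.25)
n(-1, 8)*R = 8*(405/4) = 810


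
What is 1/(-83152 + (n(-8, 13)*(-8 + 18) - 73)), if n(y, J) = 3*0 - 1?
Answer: -1/83235 ≈ -1.2014e-5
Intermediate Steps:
n(y, J) = -1 (n(y, J) = 0 - 1 = -1)
1/(-83152 + (n(-8, 13)*(-8 + 18) - 73)) = 1/(-83152 + (-(-8 + 18) - 73)) = 1/(-83152 + (-1*10 - 73)) = 1/(-83152 + (-10 - 73)) = 1/(-83152 - 83) = 1/(-83235) = -1/83235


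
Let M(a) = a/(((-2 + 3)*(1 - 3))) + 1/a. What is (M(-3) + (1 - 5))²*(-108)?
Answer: -867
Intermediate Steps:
M(a) = 1/a - a/2 (M(a) = a/((1*(-2))) + 1/a = a/(-2) + 1/a = a*(-½) + 1/a = -a/2 + 1/a = 1/a - a/2)
(M(-3) + (1 - 5))²*(-108) = ((1/(-3) - ½*(-3)) + (1 - 5))²*(-108) = ((-⅓ + 3/2) - 4)²*(-108) = (7/6 - 4)²*(-108) = (-17/6)²*(-108) = (289/36)*(-108) = -867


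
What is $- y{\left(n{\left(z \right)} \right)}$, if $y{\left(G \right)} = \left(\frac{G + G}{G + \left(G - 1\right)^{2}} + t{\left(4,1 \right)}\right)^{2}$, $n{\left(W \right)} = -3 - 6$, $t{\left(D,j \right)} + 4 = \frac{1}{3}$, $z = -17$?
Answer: $- \frac{1113025}{74529} \approx -14.934$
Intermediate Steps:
$t{\left(D,j \right)} = - \frac{11}{3}$ ($t{\left(D,j \right)} = -4 + \frac{1}{3} = - \frac{11}{3}$)
$n{\left(W \right)} = -9$ ($n{\left(W \right)} = -3 - 6 = -9$)
$y{\left(G \right)} = \left(- \frac{11}{3} + \frac{2 G}{G + \left(-1 + G\right)^{2}}\right)^{2}$ ($y{\left(G \right)} = \left(\frac{G + G}{G + \left(G - 1\right)^{2}} - \frac{11}{3}\right)^{2} = \left(\frac{2 G}{G + \left(-1 + G\right)^{2}} - \frac{11}{3}\right)^{2} = \left(- \frac{11}{3} + \frac{2 G}{G + \left(-1 + G\right)^{2}}\right)^{2}$)
$- y{\left(n{\left(z \right)} \right)} = - \frac{\left(5 \left(-9\right) + 11 \left(-1 - 9\right)^{2}\right)^{2}}{9 \left(-9 + \left(-1 - 9\right)^{2}\right)^{2}} = - \frac{\left(-45 + 11 \left(-10\right)^{2}\right)^{2}}{9 \left(-9 + \left(-10\right)^{2}\right)^{2}} = - \frac{\left(-45 + 11 \cdot 100\right)^{2}}{9 \left(-9 + 100\right)^{2}} = - \frac{\left(-45 + 1100\right)^{2}}{9 \cdot 8281} = - \frac{1055^{2}}{9 \cdot 8281} = - \frac{1113025}{9 \cdot 8281} = \left(-1\right) \frac{1113025}{74529} = - \frac{1113025}{74529}$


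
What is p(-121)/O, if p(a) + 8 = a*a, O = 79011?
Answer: 14633/79011 ≈ 0.18520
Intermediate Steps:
p(a) = -8 + a² (p(a) = -8 + a*a = -8 + a²)
p(-121)/O = (-8 + (-121)²)/79011 = (-8 + 14641)*(1/79011) = 14633*(1/79011) = 14633/79011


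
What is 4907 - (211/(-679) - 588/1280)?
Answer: 1066360293/217280 ≈ 4907.8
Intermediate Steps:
4907 - (211/(-679) - 588/1280) = 4907 - (211*(-1/679) - 588*1/1280) = 4907 - (-211/679 - 147/320) = 4907 - 1*(-167333/217280) = 4907 + 167333/217280 = 1066360293/217280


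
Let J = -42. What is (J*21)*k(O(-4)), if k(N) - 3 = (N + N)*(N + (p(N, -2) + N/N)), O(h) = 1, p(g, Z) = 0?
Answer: -6174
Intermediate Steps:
k(N) = 3 + 2*N*(1 + N) (k(N) = 3 + (N + N)*(N + (0 + N/N)) = 3 + (2*N)*(N + (0 + 1)) = 3 + (2*N)*(N + 1) = 3 + (2*N)*(1 + N) = 3 + 2*N*(1 + N))
(J*21)*k(O(-4)) = (-42*21)*(3 + 2*1 + 2*1²) = -882*(3 + 2 + 2*1) = -882*(3 + 2 + 2) = -882*7 = -6174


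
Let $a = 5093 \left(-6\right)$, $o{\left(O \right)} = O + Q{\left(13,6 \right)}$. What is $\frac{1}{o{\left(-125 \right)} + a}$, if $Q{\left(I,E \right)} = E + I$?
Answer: $- \frac{1}{30664} \approx -3.2612 \cdot 10^{-5}$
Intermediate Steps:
$o{\left(O \right)} = 19 + O$ ($o{\left(O \right)} = O + \left(6 + 13\right) = O + 19 = 19 + O$)
$a = -30558$
$\frac{1}{o{\left(-125 \right)} + a} = \frac{1}{\left(19 - 125\right) - 30558} = \frac{1}{-106 - 30558} = \frac{1}{-30664} = - \frac{1}{30664}$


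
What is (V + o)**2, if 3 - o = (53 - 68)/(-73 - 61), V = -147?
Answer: 372914721/17956 ≈ 20768.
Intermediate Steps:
o = 387/134 (o = 3 - (53 - 68)/(-73 - 61) = 3 - (-15)/(-134) = 3 - (-15)*(-1)/134 = 3 - 1*15/134 = 3 - 15/134 = 387/134 ≈ 2.8881)
(V + o)**2 = (-147 + 387/134)**2 = (-19311/134)**2 = 372914721/17956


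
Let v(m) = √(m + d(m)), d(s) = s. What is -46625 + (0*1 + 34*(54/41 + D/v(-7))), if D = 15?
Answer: -1909789/41 - 255*I*√14/7 ≈ -46580.0 - 136.3*I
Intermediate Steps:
v(m) = √2*√m (v(m) = √(m + m) = √(2*m) = √2*√m)
-46625 + (0*1 + 34*(54/41 + D/v(-7))) = -46625 + (0*1 + 34*(54/41 + 15/((√2*√(-7))))) = -46625 + (0 + 34*(54*(1/41) + 15/((√2*(I*√7))))) = -46625 + (0 + 34*(54/41 + 15/((I*√14)))) = -46625 + (0 + 34*(54/41 + 15*(-I*√14/14))) = -46625 + (0 + 34*(54/41 - 15*I*√14/14)) = -46625 + (0 + (1836/41 - 255*I*√14/7)) = -46625 + (1836/41 - 255*I*√14/7) = -1909789/41 - 255*I*√14/7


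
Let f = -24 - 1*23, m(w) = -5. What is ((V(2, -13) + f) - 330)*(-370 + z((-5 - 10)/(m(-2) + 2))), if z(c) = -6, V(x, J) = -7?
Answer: 144384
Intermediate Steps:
f = -47 (f = -24 - 23 = -47)
((V(2, -13) + f) - 330)*(-370 + z((-5 - 10)/(m(-2) + 2))) = ((-7 - 47) - 330)*(-370 - 6) = (-54 - 330)*(-376) = -384*(-376) = 144384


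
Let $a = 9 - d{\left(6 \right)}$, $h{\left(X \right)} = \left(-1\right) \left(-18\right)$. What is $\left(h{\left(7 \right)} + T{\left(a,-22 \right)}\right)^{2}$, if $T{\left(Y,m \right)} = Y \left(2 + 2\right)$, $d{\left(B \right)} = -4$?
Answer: $4900$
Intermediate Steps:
$h{\left(X \right)} = 18$
$a = 13$ ($a = 9 - -4 = 9 + 4 = 13$)
$T{\left(Y,m \right)} = 4 Y$ ($T{\left(Y,m \right)} = Y 4 = 4 Y$)
$\left(h{\left(7 \right)} + T{\left(a,-22 \right)}\right)^{2} = \left(18 + 4 \cdot 13\right)^{2} = \left(18 + 52\right)^{2} = 70^{2} = 4900$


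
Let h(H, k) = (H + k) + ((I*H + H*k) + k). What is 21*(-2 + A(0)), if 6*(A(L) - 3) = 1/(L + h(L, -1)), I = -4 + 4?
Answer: 77/4 ≈ 19.250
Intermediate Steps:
I = 0
h(H, k) = H + 2*k + H*k (h(H, k) = (H + k) + ((0*H + H*k) + k) = (H + k) + ((0 + H*k) + k) = (H + k) + (H*k + k) = (H + k) + (k + H*k) = H + 2*k + H*k)
A(L) = 3 + 1/(6*(-2 + L)) (A(L) = 3 + 1/(6*(L + (L + 2*(-1) + L*(-1)))) = 3 + 1/(6*(L + (L - 2 - L))) = 3 + 1/(6*(L - 2)) = 3 + 1/(6*(-2 + L)))
21*(-2 + A(0)) = 21*(-2 + (-35 + 18*0)/(6*(-2 + 0))) = 21*(-2 + (⅙)*(-35 + 0)/(-2)) = 21*(-2 + (⅙)*(-½)*(-35)) = 21*(-2 + 35/12) = 21*(11/12) = 77/4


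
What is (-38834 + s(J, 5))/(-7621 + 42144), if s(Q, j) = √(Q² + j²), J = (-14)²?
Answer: -38834/34523 + √38441/34523 ≈ -1.1192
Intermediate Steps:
J = 196
(-38834 + s(J, 5))/(-7621 + 42144) = (-38834 + √(196² + 5²))/(-7621 + 42144) = (-38834 + √(38416 + 25))/34523 = (-38834 + √38441)*(1/34523) = -38834/34523 + √38441/34523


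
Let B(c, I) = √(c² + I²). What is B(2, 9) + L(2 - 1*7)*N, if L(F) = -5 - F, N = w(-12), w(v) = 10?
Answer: √85 ≈ 9.2195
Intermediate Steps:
N = 10
B(c, I) = √(I² + c²)
B(2, 9) + L(2 - 1*7)*N = √(9² + 2²) + (-5 - (2 - 1*7))*10 = √(81 + 4) + (-5 - (2 - 7))*10 = √85 + (-5 - 1*(-5))*10 = √85 + (-5 + 5)*10 = √85 + 0*10 = √85 + 0 = √85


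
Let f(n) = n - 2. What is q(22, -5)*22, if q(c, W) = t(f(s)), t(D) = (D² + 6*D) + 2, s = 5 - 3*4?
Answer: 638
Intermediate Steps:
s = -7 (s = 5 - 12 = -7)
f(n) = -2 + n
t(D) = 2 + D² + 6*D
q(c, W) = 29 (q(c, W) = 2 + (-2 - 7)² + 6*(-2 - 7) = 2 + (-9)² + 6*(-9) = 2 + 81 - 54 = 29)
q(22, -5)*22 = 29*22 = 638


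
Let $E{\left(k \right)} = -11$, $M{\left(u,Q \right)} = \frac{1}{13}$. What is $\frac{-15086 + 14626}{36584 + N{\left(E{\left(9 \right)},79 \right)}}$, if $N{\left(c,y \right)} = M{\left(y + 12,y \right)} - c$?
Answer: $- \frac{1495}{118934} \approx -0.01257$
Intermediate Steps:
$M{\left(u,Q \right)} = \frac{1}{13}$
$N{\left(c,y \right)} = \frac{1}{13} - c$
$\frac{-15086 + 14626}{36584 + N{\left(E{\left(9 \right)},79 \right)}} = \frac{-15086 + 14626}{36584 + \left(\frac{1}{13} - -11\right)} = - \frac{460}{36584 + \left(\frac{1}{13} + 11\right)} = - \frac{460}{36584 + \frac{144}{13}} = - \frac{460}{\frac{475736}{13}} = \left(-460\right) \frac{13}{475736} = - \frac{1495}{118934}$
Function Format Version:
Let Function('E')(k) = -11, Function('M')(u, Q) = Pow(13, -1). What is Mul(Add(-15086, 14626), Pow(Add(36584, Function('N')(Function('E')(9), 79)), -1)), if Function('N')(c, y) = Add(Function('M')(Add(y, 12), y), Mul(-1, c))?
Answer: Rational(-1495, 118934) ≈ -0.012570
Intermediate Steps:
Function('M')(u, Q) = Rational(1, 13)
Function('N')(c, y) = Add(Rational(1, 13), Mul(-1, c))
Mul(Add(-15086, 14626), Pow(Add(36584, Function('N')(Function('E')(9), 79)), -1)) = Mul(Add(-15086, 14626), Pow(Add(36584, Add(Rational(1, 13), Mul(-1, -11))), -1)) = Mul(-460, Pow(Add(36584, Add(Rational(1, 13), 11)), -1)) = Mul(-460, Pow(Add(36584, Rational(144, 13)), -1)) = Mul(-460, Pow(Rational(475736, 13), -1)) = Mul(-460, Rational(13, 475736)) = Rational(-1495, 118934)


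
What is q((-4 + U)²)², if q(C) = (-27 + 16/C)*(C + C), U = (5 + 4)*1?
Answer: 1737124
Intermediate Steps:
U = 9 (U = 9*1 = 9)
q(C) = 2*C*(-27 + 16/C) (q(C) = (-27 + 16/C)*(2*C) = 2*C*(-27 + 16/C))
q((-4 + U)²)² = (32 - 54*(-4 + 9)²)² = (32 - 54*5²)² = (32 - 54*25)² = (32 - 1350)² = (-1318)² = 1737124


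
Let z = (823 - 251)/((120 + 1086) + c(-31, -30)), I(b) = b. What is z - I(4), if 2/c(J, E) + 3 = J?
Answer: -5560/1577 ≈ -3.5257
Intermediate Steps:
c(J, E) = 2/(-3 + J)
z = 748/1577 (z = (823 - 251)/((120 + 1086) + 2/(-3 - 31)) = 572/(1206 + 2/(-34)) = 572/(1206 + 2*(-1/34)) = 572/(1206 - 1/17) = 572/(20501/17) = 572*(17/20501) = 748/1577 ≈ 0.47432)
z - I(4) = 748/1577 - 1*4 = 748/1577 - 4 = -5560/1577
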